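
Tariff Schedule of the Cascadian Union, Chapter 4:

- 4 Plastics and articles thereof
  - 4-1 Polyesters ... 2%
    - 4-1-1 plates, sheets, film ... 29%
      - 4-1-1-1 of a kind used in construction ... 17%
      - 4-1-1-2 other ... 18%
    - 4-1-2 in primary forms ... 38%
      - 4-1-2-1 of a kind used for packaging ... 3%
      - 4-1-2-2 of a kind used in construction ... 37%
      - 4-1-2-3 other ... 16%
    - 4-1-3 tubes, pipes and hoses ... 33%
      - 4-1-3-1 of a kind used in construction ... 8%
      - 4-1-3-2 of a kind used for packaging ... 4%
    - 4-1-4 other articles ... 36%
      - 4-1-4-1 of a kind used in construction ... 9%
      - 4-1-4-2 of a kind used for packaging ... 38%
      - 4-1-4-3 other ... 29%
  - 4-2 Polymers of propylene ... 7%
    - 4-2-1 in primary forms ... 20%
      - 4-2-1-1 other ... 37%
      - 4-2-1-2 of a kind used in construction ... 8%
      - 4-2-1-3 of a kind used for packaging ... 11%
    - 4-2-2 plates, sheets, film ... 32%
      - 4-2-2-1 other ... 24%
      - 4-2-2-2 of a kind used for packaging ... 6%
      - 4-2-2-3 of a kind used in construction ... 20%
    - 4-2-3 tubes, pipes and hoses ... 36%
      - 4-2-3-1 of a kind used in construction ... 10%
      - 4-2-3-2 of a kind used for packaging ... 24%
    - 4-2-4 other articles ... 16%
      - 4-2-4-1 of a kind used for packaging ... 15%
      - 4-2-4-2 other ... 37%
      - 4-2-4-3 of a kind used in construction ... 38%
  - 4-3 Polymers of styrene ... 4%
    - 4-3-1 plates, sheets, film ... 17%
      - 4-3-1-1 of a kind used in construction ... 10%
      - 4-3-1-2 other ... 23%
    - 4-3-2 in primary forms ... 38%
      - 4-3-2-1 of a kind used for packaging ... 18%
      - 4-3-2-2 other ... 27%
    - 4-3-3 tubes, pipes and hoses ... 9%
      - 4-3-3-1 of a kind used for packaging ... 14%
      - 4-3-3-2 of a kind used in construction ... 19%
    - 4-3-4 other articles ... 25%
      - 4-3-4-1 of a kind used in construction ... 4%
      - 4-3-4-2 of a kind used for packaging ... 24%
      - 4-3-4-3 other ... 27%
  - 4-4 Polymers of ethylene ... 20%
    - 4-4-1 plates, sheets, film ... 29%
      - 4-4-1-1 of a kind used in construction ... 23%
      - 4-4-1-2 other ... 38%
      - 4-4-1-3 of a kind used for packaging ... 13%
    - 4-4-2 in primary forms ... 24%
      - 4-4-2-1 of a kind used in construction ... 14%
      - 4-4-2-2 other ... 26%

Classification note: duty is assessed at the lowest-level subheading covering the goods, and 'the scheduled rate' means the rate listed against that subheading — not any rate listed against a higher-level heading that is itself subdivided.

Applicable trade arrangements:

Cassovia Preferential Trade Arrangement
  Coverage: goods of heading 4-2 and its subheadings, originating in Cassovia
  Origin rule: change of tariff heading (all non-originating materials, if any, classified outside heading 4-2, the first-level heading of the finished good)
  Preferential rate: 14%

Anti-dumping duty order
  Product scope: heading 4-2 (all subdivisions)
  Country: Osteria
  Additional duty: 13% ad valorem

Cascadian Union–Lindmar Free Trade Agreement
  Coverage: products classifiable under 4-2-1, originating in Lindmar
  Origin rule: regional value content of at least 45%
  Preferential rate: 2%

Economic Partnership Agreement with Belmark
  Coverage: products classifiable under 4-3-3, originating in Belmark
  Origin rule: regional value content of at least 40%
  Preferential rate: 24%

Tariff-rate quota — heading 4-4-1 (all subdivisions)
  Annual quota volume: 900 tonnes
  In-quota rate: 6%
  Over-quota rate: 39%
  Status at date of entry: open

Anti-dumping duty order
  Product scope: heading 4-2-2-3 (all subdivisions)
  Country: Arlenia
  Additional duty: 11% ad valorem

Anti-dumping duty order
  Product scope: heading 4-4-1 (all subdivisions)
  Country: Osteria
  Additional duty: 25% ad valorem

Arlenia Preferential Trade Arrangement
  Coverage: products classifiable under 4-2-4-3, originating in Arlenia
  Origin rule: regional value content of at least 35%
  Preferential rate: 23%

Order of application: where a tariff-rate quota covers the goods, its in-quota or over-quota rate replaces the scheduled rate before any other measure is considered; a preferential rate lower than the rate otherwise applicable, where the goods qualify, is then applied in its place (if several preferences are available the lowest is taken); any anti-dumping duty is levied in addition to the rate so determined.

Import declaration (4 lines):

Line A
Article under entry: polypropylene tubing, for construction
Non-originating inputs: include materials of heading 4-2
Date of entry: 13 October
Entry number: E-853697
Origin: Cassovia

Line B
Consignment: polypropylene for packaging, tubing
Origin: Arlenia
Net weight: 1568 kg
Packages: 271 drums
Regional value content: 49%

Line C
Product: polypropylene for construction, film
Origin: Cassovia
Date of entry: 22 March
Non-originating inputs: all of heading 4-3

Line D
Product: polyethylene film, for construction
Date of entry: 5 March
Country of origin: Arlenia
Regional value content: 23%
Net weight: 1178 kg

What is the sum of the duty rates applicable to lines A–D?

Line A: polypropylene → 4-2; tubing → 4-2-3; for construction → 4-2-3-1. Scheduled 10%. Cassovia agreement on 4-2: CTH not met. → 10%.
Line B: polypropylene → 4-2; tubing → 4-2-3; for packaging → 4-2-3-2. Scheduled 24%. Arlenia agreement on 4-2-4-3: 4-2-3-2 not covered. → 24%.
Line C: polypropylene → 4-2; film → 4-2-2; for construction → 4-2-2-3. Scheduled 20%. Cassovia agreement on 4-2: CTH met → 14% available; preferential 14%. → 14%.
Line D: polyethylene → 4-4; film → 4-4-1; for construction → 4-4-1-1. Scheduled 23%. quota on 4-4-1 open → in-quota 6%; Arlenia agreement on 4-2-4-3: 4-4-1-1 not covered. → 6%.
Sum: 10% + 24% + 14% + 6% = 54%.

54%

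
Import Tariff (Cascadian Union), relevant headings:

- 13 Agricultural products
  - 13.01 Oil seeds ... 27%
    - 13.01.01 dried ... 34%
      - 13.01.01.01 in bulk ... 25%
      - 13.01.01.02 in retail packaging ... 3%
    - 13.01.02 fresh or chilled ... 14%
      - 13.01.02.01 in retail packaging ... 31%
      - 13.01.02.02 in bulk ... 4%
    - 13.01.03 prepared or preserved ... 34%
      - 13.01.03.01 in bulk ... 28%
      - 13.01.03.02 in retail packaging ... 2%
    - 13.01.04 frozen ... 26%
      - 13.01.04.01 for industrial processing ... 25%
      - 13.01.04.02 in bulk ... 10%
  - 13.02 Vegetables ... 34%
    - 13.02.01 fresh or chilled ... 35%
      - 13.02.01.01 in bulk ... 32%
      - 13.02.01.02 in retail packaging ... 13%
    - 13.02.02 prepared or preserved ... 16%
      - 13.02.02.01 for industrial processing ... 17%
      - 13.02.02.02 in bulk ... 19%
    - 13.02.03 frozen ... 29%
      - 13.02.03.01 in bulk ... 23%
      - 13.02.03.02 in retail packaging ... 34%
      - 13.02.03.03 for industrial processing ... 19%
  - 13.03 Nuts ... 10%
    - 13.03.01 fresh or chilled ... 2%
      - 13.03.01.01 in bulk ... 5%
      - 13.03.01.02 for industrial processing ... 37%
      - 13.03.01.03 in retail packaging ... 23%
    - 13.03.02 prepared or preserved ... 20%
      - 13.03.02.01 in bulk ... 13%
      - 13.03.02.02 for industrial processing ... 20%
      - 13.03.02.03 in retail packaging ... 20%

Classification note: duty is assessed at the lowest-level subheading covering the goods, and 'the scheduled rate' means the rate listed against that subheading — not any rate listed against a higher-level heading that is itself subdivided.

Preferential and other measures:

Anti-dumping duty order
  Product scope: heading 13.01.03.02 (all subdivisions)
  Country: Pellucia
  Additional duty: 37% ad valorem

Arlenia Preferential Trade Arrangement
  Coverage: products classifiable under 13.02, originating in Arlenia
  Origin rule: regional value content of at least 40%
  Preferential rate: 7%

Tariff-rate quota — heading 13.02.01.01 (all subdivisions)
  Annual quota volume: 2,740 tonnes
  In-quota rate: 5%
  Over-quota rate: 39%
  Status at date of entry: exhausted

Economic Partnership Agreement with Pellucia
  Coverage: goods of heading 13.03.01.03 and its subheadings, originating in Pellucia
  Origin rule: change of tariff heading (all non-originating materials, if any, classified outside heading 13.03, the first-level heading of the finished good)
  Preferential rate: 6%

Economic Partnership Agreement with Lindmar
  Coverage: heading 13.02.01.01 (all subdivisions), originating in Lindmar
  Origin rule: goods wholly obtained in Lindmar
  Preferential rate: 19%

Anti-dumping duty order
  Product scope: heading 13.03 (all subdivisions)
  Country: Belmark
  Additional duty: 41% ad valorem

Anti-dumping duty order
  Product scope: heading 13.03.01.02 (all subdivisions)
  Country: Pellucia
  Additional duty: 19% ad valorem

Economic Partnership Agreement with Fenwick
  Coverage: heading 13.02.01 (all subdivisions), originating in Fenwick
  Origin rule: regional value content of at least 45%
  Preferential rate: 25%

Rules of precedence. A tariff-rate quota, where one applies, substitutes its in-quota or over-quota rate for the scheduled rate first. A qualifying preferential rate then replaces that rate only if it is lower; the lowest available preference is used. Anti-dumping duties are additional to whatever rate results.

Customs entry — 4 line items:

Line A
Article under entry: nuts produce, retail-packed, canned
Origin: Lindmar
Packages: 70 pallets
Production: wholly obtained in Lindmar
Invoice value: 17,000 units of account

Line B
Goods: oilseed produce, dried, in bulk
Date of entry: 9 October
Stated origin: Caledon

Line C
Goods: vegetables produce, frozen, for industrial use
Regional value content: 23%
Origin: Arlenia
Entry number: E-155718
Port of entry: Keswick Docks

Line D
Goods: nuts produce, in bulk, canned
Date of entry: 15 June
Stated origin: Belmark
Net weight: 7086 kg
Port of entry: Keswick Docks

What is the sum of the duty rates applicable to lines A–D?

118%

Line A: nuts → 13.03; canned → 13.03.02; retail-packed → 13.03.02.03. Scheduled 20%. Lindmar agreement on 13.02.01.01: 13.03.02.03 not covered. → 20%.
Line B: oilseed → 13.01; dried → 13.01.01; in bulk → 13.01.01.01. Scheduled 25%. No special measure applies. → 25%.
Line C: vegetables → 13.02; frozen → 13.02.03; for industrial use → 13.02.03.03. Scheduled 19%. Arlenia agreement on 13.02: RVC < 40%. → 19%.
Line D: nuts → 13.03; canned → 13.03.02; in bulk → 13.03.02.01. Scheduled 13%. anti-dumping (Belmark, 13.03): +41%; total 13% + 41% = 54%. → 54%.
Sum: 20% + 25% + 19% + 54% = 118%.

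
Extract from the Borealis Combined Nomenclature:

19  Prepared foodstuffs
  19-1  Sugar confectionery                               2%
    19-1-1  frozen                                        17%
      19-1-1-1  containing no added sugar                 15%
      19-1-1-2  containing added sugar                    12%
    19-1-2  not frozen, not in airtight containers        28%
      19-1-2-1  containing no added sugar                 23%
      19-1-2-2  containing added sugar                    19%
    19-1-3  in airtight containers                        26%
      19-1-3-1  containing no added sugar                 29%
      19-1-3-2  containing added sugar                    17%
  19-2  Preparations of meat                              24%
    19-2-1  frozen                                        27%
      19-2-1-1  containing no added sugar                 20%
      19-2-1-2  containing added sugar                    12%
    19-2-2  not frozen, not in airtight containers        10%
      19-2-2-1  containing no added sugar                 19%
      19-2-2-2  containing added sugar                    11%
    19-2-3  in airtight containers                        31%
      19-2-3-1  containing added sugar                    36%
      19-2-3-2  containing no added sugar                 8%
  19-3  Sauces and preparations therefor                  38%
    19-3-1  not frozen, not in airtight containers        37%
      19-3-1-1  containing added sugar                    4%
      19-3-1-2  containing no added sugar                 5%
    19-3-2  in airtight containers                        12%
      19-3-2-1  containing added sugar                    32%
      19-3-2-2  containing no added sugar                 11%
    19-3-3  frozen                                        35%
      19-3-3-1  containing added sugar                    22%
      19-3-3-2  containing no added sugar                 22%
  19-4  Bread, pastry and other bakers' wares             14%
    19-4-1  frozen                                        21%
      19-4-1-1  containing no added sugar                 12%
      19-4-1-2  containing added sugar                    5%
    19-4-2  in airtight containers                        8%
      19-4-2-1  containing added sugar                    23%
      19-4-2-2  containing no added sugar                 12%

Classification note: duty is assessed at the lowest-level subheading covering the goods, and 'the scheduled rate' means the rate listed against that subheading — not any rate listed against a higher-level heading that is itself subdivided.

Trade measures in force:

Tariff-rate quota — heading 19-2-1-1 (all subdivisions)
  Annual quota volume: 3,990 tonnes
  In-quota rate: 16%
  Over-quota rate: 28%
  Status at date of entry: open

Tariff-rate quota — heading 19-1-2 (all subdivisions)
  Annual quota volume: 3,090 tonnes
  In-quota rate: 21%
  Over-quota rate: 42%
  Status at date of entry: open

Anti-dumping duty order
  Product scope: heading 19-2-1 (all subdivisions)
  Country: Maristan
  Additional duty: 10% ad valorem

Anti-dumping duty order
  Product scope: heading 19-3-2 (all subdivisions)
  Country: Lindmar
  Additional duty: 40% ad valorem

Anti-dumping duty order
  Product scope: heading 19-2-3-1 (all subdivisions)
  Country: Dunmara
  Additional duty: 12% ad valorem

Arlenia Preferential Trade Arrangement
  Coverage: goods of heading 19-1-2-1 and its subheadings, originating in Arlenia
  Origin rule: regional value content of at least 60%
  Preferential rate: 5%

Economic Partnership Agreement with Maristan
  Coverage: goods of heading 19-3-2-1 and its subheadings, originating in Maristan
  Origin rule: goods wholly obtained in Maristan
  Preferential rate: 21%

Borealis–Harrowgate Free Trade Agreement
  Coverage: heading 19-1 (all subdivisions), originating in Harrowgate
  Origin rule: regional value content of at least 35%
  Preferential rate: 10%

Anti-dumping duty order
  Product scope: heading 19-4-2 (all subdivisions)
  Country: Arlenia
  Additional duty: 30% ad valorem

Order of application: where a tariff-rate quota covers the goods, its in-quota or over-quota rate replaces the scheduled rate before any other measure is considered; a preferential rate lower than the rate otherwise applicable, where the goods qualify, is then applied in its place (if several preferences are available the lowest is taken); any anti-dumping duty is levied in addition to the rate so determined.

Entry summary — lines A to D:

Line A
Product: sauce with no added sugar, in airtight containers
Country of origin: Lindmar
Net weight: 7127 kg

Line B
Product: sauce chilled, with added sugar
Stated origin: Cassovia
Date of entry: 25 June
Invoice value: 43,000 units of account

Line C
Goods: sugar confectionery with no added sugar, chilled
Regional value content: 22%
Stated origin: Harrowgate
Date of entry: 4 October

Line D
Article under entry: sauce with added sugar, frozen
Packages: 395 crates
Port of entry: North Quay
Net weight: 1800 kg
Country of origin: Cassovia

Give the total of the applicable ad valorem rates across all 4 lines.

Line A: sauce → 19-3; in airtight containers → 19-3-2; with no added sugar → 19-3-2-2. Scheduled 11%. anti-dumping (Lindmar, 19-3-2): +40%; total 11% + 40% = 51%. → 51%.
Line B: sauce → 19-3; chilled → 19-3-1; with added sugar → 19-3-1-1. Scheduled 4%. No special measure applies. → 4%.
Line C: sugar confectionery → 19-1; chilled → 19-1-2; with no added sugar → 19-1-2-1. Scheduled 23%. quota on 19-1-2 open → in-quota 21%; Harrowgate agreement on 19-1: RVC < 35%. → 21%.
Line D: sauce → 19-3; frozen → 19-3-3; with added sugar → 19-3-3-1. Scheduled 22%. No special measure applies. → 22%.
Sum: 51% + 4% + 21% + 22% = 98%.

98%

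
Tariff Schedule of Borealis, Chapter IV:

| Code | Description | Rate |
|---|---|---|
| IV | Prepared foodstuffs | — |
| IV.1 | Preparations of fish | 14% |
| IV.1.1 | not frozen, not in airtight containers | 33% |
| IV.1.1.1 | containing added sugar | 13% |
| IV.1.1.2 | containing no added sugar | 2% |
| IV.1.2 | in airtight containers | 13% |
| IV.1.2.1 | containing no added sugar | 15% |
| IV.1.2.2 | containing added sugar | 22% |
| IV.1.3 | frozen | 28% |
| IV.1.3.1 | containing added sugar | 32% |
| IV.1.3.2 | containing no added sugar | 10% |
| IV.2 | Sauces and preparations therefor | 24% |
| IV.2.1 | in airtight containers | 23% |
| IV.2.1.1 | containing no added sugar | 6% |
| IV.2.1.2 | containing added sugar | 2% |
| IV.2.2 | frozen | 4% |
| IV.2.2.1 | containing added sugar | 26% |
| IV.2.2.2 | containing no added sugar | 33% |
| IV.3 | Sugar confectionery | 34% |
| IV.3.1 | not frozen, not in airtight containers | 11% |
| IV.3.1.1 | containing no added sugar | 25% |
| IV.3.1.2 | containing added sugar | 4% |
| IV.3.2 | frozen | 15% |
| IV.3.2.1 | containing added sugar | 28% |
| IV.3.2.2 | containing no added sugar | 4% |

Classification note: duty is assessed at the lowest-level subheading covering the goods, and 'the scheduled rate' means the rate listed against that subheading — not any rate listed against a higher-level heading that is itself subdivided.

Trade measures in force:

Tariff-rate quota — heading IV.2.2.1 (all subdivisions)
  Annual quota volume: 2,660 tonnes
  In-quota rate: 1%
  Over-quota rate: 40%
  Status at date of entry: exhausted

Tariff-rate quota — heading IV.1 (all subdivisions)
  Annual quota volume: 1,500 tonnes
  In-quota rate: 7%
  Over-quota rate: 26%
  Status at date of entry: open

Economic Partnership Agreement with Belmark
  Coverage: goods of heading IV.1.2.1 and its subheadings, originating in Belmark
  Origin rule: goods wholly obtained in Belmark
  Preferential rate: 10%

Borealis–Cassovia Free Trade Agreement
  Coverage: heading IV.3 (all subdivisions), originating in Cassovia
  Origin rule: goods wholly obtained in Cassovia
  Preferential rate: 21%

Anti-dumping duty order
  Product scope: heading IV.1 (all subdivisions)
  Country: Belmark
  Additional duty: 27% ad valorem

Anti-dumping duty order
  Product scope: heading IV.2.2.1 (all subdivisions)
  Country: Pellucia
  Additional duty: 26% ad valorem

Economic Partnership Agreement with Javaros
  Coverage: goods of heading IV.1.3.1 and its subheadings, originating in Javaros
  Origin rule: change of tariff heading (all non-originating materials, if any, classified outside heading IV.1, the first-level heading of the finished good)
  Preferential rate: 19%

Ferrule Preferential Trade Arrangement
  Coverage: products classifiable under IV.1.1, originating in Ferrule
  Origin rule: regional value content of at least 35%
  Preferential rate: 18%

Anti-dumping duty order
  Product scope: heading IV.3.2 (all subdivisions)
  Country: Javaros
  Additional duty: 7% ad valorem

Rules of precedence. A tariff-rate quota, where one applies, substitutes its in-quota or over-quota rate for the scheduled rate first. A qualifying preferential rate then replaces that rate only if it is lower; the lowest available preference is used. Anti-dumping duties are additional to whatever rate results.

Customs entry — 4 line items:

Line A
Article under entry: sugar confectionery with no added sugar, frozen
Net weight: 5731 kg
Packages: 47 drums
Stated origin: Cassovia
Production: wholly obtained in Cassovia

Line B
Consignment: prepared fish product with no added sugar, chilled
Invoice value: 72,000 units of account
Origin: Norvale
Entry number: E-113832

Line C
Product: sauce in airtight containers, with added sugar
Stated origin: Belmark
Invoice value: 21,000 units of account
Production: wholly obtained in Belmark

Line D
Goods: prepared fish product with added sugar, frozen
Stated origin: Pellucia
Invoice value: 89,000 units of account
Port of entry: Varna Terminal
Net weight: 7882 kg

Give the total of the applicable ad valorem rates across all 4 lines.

Line A: sugar confectionery → IV.3; frozen → IV.3.2; with no added sugar → IV.3.2.2. Scheduled 4%. Cassovia agreement on IV.3: wholly obtained → 21% available; preference 21% not lower than 4% → no reduction. → 4%.
Line B: prepared fish product → IV.1; chilled → IV.1.1; with no added sugar → IV.1.1.2. Scheduled 2%. quota on IV.1 open → in-quota 7%. → 7%.
Line C: sauce → IV.2; in airtight containers → IV.2.1; with added sugar → IV.2.1.2. Scheduled 2%. Belmark agreement on IV.1.2.1: IV.2.1.2 not covered. → 2%.
Line D: prepared fish product → IV.1; frozen → IV.1.3; with added sugar → IV.1.3.1. Scheduled 32%. quota on IV.1 open → in-quota 7%. → 7%.
Sum: 4% + 7% + 2% + 7% = 20%.

20%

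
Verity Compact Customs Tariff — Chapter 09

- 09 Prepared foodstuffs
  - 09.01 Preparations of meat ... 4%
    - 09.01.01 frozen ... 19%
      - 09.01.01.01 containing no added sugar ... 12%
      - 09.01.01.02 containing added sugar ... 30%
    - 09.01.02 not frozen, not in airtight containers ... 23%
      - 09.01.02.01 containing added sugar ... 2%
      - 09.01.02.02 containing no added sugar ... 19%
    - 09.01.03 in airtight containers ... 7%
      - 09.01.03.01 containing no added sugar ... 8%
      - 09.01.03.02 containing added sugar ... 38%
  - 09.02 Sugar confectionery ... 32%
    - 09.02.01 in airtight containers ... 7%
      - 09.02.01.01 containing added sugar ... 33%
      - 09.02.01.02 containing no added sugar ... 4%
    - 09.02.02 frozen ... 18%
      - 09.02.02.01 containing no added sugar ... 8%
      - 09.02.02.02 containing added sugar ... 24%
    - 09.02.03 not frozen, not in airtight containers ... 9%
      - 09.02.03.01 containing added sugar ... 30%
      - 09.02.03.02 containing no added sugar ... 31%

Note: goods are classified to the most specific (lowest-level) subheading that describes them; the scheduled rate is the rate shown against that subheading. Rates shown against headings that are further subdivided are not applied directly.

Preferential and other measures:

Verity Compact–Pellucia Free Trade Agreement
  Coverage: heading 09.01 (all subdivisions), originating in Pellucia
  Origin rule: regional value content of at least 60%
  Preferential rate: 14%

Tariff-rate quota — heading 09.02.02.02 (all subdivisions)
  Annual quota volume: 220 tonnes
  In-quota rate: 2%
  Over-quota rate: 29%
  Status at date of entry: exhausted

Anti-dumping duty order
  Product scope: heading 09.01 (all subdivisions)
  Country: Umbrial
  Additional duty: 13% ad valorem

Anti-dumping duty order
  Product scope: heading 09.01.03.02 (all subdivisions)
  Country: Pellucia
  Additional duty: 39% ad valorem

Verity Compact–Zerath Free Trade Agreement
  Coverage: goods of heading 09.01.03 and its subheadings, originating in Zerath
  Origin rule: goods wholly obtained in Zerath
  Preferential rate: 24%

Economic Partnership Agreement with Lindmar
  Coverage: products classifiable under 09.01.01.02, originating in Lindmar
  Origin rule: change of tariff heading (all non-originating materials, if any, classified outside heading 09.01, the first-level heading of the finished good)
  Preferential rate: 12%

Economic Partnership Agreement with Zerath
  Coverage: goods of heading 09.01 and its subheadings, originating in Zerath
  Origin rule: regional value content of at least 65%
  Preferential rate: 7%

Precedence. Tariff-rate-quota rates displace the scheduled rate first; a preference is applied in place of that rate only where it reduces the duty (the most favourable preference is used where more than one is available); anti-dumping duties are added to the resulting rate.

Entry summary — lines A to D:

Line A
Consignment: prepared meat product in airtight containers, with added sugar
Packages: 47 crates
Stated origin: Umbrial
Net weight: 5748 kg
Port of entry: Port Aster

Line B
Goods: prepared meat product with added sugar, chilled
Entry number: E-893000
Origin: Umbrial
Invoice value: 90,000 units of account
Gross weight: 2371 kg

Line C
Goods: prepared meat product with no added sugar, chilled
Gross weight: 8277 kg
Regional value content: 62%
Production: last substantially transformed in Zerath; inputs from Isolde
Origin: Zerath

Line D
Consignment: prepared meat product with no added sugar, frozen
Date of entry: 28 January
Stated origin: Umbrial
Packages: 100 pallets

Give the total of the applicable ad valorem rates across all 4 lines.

Line A: prepared meat product → 09.01; in airtight containers → 09.01.03; with added sugar → 09.01.03.02. Scheduled 38%. anti-dumping (Umbrial, 09.01): +13%; total 38% + 13% = 51%. → 51%.
Line B: prepared meat product → 09.01; chilled → 09.01.02; with added sugar → 09.01.02.01. Scheduled 2%. anti-dumping (Umbrial, 09.01): +13%; total 2% + 13% = 15%. → 15%.
Line C: prepared meat product → 09.01; chilled → 09.01.02; with no added sugar → 09.01.02.02. Scheduled 19%. Zerath agreement on 09.01.03: 09.01.02.02 not covered; Zerath agreement on 09.01: RVC < 65%. → 19%.
Line D: prepared meat product → 09.01; frozen → 09.01.01; with no added sugar → 09.01.01.01. Scheduled 12%. anti-dumping (Umbrial, 09.01): +13%; total 12% + 13% = 25%. → 25%.
Sum: 51% + 15% + 19% + 25% = 110%.

110%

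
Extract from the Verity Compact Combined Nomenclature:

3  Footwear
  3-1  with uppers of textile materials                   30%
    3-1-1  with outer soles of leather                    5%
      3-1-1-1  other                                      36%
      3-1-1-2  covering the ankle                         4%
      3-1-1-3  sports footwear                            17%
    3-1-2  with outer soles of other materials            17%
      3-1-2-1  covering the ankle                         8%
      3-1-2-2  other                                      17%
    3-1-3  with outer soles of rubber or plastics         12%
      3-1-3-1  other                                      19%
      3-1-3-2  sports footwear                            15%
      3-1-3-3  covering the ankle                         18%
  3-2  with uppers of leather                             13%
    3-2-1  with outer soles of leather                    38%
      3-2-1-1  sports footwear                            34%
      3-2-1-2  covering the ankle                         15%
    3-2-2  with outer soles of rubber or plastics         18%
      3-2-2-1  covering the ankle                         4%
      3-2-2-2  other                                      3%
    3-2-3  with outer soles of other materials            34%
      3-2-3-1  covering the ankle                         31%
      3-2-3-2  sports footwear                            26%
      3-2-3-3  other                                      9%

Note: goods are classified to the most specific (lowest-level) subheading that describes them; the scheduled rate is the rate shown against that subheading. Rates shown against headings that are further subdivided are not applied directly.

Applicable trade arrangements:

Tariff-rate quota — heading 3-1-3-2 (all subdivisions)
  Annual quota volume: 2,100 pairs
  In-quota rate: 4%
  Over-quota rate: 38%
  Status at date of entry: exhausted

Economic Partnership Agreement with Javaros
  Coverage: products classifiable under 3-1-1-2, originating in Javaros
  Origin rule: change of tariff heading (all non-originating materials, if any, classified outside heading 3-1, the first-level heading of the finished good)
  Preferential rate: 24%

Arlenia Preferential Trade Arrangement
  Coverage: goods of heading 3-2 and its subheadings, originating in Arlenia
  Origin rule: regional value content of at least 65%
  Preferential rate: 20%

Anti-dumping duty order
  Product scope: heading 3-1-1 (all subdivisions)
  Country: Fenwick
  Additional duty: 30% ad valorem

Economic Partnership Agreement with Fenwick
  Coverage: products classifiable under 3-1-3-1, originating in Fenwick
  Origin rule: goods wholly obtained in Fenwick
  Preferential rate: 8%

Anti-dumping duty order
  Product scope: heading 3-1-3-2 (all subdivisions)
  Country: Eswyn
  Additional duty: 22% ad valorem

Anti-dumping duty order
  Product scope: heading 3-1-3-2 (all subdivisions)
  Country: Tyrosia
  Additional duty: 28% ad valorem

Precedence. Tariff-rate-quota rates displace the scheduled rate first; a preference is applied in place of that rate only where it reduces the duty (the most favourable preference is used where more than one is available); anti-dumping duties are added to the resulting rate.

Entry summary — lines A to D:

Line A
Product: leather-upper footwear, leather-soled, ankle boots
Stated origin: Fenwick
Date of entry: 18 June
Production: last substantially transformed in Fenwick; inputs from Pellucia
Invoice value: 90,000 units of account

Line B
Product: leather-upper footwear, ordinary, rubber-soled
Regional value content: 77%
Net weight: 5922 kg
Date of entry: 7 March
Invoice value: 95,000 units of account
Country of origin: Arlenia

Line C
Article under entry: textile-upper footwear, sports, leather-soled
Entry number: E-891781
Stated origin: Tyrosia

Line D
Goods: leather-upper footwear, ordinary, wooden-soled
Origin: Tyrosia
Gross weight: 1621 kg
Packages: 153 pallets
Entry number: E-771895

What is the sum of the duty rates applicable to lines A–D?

44%

Line A: leather-upper → 3-2; leather-soled → 3-2-1; ankle boots → 3-2-1-2. Scheduled 15%. Fenwick agreement on 3-1-3-1: 3-2-1-2 not covered. → 15%.
Line B: leather-upper → 3-2; rubber-soled → 3-2-2; ordinary → 3-2-2-2. Scheduled 3%. Arlenia agreement on 3-2: RVC ≥ 65% → 20% available; preference 20% not lower than 3% → no reduction. → 3%.
Line C: textile-upper → 3-1; leather-soled → 3-1-1; sports → 3-1-1-3. Scheduled 17%. No special measure applies. → 17%.
Line D: leather-upper → 3-2; wooden-soled → 3-2-3; ordinary → 3-2-3-3. Scheduled 9%. No special measure applies. → 9%.
Sum: 15% + 3% + 17% + 9% = 44%.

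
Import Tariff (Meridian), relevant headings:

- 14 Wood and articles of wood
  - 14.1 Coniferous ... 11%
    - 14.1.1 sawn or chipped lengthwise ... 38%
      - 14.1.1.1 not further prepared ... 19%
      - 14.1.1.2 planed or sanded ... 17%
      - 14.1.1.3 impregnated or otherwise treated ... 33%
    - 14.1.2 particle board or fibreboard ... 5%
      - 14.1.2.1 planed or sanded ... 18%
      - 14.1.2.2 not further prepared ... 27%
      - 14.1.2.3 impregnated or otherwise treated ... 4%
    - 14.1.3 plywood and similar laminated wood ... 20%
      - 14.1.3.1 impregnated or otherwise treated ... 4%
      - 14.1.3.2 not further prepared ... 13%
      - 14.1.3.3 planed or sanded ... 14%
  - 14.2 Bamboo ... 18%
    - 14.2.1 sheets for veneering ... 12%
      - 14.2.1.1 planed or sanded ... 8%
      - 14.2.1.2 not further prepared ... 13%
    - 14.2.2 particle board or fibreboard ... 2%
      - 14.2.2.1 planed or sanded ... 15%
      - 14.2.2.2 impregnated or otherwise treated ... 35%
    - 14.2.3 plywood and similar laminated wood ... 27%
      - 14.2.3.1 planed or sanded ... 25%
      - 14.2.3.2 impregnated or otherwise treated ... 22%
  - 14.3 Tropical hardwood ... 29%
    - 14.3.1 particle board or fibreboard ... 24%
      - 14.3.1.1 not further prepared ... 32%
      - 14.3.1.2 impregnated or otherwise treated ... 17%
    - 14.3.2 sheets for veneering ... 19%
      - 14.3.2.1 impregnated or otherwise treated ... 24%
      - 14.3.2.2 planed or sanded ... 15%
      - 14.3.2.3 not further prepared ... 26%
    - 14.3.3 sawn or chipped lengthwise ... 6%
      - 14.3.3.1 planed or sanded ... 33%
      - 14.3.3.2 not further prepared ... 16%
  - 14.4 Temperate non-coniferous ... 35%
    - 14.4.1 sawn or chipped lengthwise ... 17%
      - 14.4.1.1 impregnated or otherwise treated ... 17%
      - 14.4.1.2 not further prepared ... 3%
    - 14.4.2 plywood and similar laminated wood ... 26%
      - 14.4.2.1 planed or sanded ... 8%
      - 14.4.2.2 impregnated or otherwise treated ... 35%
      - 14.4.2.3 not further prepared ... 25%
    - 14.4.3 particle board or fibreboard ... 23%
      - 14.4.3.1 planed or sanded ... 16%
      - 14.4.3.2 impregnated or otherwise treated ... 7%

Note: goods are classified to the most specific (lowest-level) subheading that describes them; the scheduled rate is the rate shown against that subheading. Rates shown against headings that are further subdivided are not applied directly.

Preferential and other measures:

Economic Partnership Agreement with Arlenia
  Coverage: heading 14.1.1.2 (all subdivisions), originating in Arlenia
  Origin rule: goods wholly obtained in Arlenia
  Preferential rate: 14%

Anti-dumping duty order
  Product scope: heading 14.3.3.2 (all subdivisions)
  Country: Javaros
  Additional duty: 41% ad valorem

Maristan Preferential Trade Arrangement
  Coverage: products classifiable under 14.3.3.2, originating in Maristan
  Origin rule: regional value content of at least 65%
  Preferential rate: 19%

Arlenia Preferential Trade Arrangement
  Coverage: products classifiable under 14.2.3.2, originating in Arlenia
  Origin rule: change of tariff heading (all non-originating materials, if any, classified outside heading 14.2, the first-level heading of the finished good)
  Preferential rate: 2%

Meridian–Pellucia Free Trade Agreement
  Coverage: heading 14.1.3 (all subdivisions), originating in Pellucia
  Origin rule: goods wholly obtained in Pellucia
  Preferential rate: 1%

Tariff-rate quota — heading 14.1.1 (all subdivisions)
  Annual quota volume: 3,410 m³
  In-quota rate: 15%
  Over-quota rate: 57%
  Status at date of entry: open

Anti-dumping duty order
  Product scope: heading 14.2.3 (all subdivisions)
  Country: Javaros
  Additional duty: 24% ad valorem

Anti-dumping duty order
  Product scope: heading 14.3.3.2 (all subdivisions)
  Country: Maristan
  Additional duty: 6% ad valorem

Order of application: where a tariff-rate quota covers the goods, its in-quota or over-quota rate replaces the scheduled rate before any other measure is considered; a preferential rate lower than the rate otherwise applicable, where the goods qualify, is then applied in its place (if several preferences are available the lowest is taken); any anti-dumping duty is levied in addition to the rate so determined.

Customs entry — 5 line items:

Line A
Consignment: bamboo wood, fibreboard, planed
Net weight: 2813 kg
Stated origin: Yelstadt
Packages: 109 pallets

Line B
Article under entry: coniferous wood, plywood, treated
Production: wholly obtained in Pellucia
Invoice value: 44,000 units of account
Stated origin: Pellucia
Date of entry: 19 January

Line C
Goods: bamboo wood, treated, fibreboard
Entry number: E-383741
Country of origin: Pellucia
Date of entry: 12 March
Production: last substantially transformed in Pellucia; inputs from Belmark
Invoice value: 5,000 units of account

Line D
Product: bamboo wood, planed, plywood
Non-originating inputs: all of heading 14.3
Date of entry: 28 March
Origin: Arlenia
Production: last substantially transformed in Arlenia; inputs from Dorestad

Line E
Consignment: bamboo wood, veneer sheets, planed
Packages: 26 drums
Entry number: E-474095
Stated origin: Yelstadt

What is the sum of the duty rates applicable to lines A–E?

Line A: bamboo → 14.2; fibreboard → 14.2.2; planed → 14.2.2.1. Scheduled 15%. No special measure applies. → 15%.
Line B: coniferous → 14.1; plywood → 14.1.3; treated → 14.1.3.1. Scheduled 4%. Pellucia agreement on 14.1.3: wholly obtained → 1% available; preferential 1%. → 1%.
Line C: bamboo → 14.2; fibreboard → 14.2.2; treated → 14.2.2.2. Scheduled 35%. Pellucia agreement on 14.1.3: 14.2.2.2 not covered. → 35%.
Line D: bamboo → 14.2; plywood → 14.2.3; planed → 14.2.3.1. Scheduled 25%. Arlenia agreement on 14.1.1.2: 14.2.3.1 not covered; Arlenia agreement on 14.2.3.2: 14.2.3.1 not covered. → 25%.
Line E: bamboo → 14.2; veneer sheets → 14.2.1; planed → 14.2.1.1. Scheduled 8%. No special measure applies. → 8%.
Sum: 15% + 1% + 35% + 25% + 8% = 84%.

84%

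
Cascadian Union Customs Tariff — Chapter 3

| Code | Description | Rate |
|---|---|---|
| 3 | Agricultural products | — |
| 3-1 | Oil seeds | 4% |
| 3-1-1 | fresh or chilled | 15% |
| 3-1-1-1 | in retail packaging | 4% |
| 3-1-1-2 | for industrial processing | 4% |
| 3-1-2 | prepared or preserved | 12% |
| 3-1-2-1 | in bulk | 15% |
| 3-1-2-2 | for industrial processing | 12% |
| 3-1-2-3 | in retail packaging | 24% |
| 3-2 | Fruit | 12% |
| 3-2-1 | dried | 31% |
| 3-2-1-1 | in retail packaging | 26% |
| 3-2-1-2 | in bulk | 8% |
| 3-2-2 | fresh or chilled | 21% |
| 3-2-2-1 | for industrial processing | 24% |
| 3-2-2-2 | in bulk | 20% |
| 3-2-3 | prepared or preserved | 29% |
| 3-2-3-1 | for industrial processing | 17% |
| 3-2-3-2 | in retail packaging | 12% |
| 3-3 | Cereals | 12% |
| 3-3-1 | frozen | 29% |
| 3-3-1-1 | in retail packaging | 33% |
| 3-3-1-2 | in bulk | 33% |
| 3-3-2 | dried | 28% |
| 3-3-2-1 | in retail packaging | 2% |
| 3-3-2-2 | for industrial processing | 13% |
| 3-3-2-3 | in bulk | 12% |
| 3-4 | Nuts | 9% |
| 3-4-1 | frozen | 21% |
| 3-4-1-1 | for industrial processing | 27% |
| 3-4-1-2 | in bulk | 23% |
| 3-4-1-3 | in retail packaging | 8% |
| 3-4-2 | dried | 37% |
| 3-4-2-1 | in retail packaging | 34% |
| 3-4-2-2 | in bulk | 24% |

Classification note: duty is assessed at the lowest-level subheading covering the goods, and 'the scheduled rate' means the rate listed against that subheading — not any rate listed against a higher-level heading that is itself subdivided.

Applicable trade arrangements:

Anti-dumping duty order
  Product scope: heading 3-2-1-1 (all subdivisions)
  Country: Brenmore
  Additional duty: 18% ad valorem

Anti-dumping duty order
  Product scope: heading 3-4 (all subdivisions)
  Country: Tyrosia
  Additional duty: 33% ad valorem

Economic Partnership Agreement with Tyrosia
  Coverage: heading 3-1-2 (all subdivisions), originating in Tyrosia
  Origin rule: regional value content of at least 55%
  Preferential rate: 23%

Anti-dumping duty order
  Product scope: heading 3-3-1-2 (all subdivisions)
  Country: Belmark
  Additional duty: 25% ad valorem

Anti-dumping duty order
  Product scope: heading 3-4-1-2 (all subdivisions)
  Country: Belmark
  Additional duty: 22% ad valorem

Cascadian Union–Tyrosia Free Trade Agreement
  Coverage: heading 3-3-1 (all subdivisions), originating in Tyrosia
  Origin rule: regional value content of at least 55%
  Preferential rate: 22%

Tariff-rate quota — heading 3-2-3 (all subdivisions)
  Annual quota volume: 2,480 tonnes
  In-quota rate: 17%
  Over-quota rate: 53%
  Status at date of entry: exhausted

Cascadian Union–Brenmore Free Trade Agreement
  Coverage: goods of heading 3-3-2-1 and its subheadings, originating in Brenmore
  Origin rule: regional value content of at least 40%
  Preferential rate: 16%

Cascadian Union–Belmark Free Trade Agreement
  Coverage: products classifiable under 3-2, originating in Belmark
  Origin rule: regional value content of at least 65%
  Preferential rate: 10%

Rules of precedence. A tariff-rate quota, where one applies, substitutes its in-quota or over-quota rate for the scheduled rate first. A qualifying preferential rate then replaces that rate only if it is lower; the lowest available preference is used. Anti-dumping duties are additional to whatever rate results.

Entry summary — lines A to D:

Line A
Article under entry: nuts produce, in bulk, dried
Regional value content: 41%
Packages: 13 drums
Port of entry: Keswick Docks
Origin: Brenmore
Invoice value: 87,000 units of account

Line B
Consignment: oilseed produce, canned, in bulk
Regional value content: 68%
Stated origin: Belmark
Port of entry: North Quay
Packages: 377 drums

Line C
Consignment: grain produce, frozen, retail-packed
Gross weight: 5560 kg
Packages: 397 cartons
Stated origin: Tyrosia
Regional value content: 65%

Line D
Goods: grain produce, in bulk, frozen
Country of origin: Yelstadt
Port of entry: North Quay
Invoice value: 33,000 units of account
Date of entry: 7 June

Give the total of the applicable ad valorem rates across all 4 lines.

Line A: nuts → 3-4; dried → 3-4-2; in bulk → 3-4-2-2. Scheduled 24%. Brenmore agreement on 3-3-2-1: 3-4-2-2 not covered. → 24%.
Line B: oilseed → 3-1; canned → 3-1-2; in bulk → 3-1-2-1. Scheduled 15%. Belmark agreement on 3-2: 3-1-2-1 not covered. → 15%.
Line C: grain → 3-3; frozen → 3-3-1; retail-packed → 3-3-1-1. Scheduled 33%. Tyrosia agreement on 3-1-2: 3-3-1-1 not covered; Tyrosia agreement on 3-3-1: RVC ≥ 55% → 22% available; preferential 22%. → 22%.
Line D: grain → 3-3; frozen → 3-3-1; in bulk → 3-3-1-2. Scheduled 33%. No special measure applies. → 33%.
Sum: 24% + 15% + 22% + 33% = 94%.

94%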